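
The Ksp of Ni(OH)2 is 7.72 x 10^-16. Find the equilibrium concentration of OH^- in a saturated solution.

Ni(OH)2(s) ⇌ Ni^2+ + 2 OH^-
Ksp = [Ni^2+][OH^-]^2
If s mol/L of Ni(OH)2 dissolves, [Ni^2+] = s and [OH^-] = 2s.
So Ksp = s × (2s)^2 = 4s^3
s^3 = 7.72 x 10^-16 / 4, so s = 5.779 × 10^-6 M
[OH^-] = 2s = 1.16 × 10^-5 M

[OH^-] ≈ 1.16 × 10^-5 M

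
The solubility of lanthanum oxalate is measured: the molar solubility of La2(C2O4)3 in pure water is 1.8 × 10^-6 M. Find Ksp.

La2(C2O4)3(s) ⇌ 2 La^3+(aq) + 3 C2O4^2-(aq)
With molar solubility s: [La^3+] = 2s, [C2O4^2-] = 3s.
Ksp = [La^3+]^2[C2O4^2-]^3
So Ksp = (2s)^2 × (3s)^3 = 108s^5
Ksp = 108 × (1.8 × 10^-6)^5 = 2.0 x 10^-27

Ksp = 2.0 x 10^-27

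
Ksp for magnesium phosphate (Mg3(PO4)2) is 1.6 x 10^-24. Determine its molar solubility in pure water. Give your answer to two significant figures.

Mg3(PO4)2(s) ⇌ 3 Mg^2+(aq) + 2 PO4^3-(aq)
Ksp = [Mg^2+]^3[PO4^3-]^2
For each mole of Mg3(PO4)2 that dissolves: [Mg^2+] = 3s, [PO4^3-] = 2s.
So Ksp = (3s)^3 × (2s)^2 = 108s^5
Solving, s = (1.6 x 10^-24/108)^(1/5) = 6.8 × 10^-6 M

s ≈ 6.8 x 10^-6 M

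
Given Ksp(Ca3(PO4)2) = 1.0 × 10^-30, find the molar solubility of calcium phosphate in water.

s = 3.9 x 10^-7 M

Ca3(PO4)2(s) ⇌ 3 Ca^2+(aq) + 2 PO4^3-(aq)
Ksp = [Ca^2+]^3[PO4^3-]^2
For each mole of Ca3(PO4)2 that dissolves: [Ca^2+] = 3s, [PO4^3-] = 2s.
Ksp = (3s)^3(2s)^2 = 108s^5
s^5 = 1.0 × 10^-30 / 108, so s = 3.9 x 10^-7 M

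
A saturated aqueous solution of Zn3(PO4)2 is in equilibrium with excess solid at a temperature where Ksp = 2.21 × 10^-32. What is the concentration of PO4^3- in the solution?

Zn3(PO4)2(s) <=> 3 Zn^2+(aq) + 2 PO4^3-(aq)
Ksp = [Zn^2+]^3[PO4^3-]^2
For each mole of Zn3(PO4)2 that dissolves: [Zn^2+] = 3s, [PO4^3-] = 2s.
Substituting: Ksp = (3s)^3(2s)^2 = 108s^5
s^5 = 2.21 × 10^-32 / 108, so s = 1.829 x 10^-7 M
[PO4^3-] = 2s = 3.66 × 10^-7 M

[PO4^3-] = 3.66 × 10^-7 M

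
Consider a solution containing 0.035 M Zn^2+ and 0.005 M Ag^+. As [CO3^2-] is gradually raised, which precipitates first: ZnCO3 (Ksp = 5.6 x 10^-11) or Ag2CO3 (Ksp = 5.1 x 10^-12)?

ZnCO3

Each salt begins to precipitate when Q = Ksp, i.e. when [CO3^2-] reaches its threshold.
For ZnCO3: 5.6 x 10^-11 = 0.035 × [CO3^2-]  ⇒  [CO3^2-] = 1.6 x 10^-9 M.
For Ag2CO3: 5.1 x 10^-12 = (0.005)^2 × [CO3^2-]  ⇒  [CO3^2-] = 2.0 x 10^-7 M.
The salt with the lower threshold [CO3^2-] precipitates first: ZnCO3.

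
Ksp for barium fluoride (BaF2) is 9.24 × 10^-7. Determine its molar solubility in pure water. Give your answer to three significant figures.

BaF2(s) ⇌ Ba^2+ + 2 F^-
Ksp = [Ba^2+][F^-]^2
If s mol/L of BaF2 dissolves, [Ba^2+] = s and [F^-] = 2s.
So Ksp = s × (2s)^2 = 4s^3
s^3 = 9.24 × 10^-7 / 4, so s = 6.14 × 10^-3 M

s ≈ 6.14 x 10^-3 M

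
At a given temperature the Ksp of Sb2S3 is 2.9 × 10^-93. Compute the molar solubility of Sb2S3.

Sb2S3(s) ⇌ 2 Sb^3+(aq) + 3 S^2-(aq)
Ksp = [Sb^3+]^2[S^2-]^3
For each mole of Sb2S3 that dissolves: [Sb^3+] = 2s, [S^2-] = 3s.
So Ksp = (2s)^2 × (3s)^3 = 108s^5
s = (2.9 × 10^-93 / 108)^(1/5) = 1.2 × 10^-19 M

s ≈ 1.2 × 10^-19 M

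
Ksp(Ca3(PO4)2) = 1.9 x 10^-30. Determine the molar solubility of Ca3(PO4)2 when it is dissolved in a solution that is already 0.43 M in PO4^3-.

Ca3(PO4)2(s) ⇌ 3 Ca^2+(aq) + 2 PO4^3-(aq)
Ksp = [Ca^2+]^3[PO4^3-]^2
If s mol/L dissolves here, [Ca^2+] = 3s, [PO4^3-] = 0.43 + 2s ≈ 0.43 (Ksp is small, so little additional dissolves).
Ksp ≈ (3s)^3 × (0.43)^2
s = 7.2 × 10^-11 M
Check: 2s = 1.4 × 10^-10 ≪ 0.43, so the approximation is valid.

s = 7.2e-11 M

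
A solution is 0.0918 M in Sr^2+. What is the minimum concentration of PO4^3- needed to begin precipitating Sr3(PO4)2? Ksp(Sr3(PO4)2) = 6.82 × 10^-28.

9.39e-13 M

Sr3(PO4)2(s) ⇌ 3 Sr^2+ + 2 PO4^3-
Ksp = [Sr^2+]^3[PO4^3-]^2
Precipitation begins when Q = Ksp. With [Sr^2+] = 0.0918 M:
6.82 × 10^-28 = (0.0918)^3 × [PO4^3-]^2
[PO4^3-] = (6.82 × 10^-28 / 7.736 × 10^-4)^(1/2) = 9.39 x 10^-13 M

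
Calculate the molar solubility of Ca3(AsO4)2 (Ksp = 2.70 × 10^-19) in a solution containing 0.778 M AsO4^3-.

s ≈ 2.55 x 10^-7 M

Ca3(AsO4)2(s) <=> 3 Ca^2+ + 2 AsO4^3-
Ksp = [Ca^2+]^3[AsO4^3-]^2
If s mol/L dissolves here, [Ca^2+] = 3s, [AsO4^3-] = 0.778 + 2s ≈ 0.778 (common-ion effect: AsO4^3- is already 0.778 M).
Ksp ≈ (3s)^3 × (0.778)^2
s = 2.55 × 10^-7 M
Check: 2s = 5.1 × 10^-7 ≪ 0.778, so the approximation is valid.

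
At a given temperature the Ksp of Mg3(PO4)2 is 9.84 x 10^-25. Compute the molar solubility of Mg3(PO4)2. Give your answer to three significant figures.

6.19 × 10^-6 M

Mg3(PO4)2(s) <=> 3 Mg^2+(aq) + 2 PO4^3-(aq)
Ksp = [Mg^2+]^3[PO4^3-]^2
If s mol/L of Mg3(PO4)2 dissolves, [Mg^2+] = 3s and [PO4^3-] = 2s.
Ksp = (3s)^3(2s)^2 = 108s^5
s^5 = 9.84 x 10^-25 / 108, so s = 6.19 × 10^-6 M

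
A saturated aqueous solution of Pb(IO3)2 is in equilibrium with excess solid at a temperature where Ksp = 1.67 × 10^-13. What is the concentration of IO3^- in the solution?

[IO3^-] = 6.94 x 10^-5 M

Pb(IO3)2(s) ⇌ Pb^2+(aq) + 2 IO3^-(aq)
Ksp = [Pb^2+][IO3^-]^2
Let s = molar solubility. Then [Pb^2+] = s and [IO3^-] = 2s.
Substituting: Ksp = s(2s)^2 = 4s^3
Solving, s = (1.67 × 10^-13/4)^(1/3) = 3.469 × 10^-5 M
[IO3^-] = 2s = 6.94 x 10^-5 M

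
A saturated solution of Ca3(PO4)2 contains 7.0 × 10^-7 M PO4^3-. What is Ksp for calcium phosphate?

Ca3(PO4)2(s) ⇌ 3 Ca^2+(aq) + 2 PO4^3-(aq)
Stoichiometry gives [Ca^2+] = (3/2)[PO4^3-] = 1.05 × 10^-6 M.
Ksp = [Ca^2+]^3[PO4^3-]^2
Ksp = (1.05 x 10^-6)^3 × (7.0 × 10^-7)^2 = 5.7 × 10^-31

5.7 × 10^-31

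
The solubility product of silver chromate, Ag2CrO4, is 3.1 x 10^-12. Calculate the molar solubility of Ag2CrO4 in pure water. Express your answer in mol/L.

9.2 × 10^-5 M

Ag2CrO4(s) <=> 2 Ag^+ + CrO4^2-
Ksp = [Ag^+]^2[CrO4^2-]
Let s = molar solubility. Then [Ag^+] = 2s and [CrO4^2-] = s.
Ksp = (2s)^2s = 4s^3
Solving, s = (3.1 x 10^-12/4)^(1/3) = 9.2 x 10^-5 M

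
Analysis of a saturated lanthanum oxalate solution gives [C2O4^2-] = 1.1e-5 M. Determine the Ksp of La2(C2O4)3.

La2(C2O4)3(s) ⇌ 2 La^3+ + 3 C2O4^2-
Stoichiometry gives [La^3+] = (2/3)[C2O4^2-] = 7.33 × 10^-6 M.
Ksp = [La^3+]^2[C2O4^2-]^3
Ksp = (7.33 × 10^-6)^2 × (1.1 × 10^-5)^3 = 7.2 x 10^-26

Ksp ≈ 7.2 × 10^-26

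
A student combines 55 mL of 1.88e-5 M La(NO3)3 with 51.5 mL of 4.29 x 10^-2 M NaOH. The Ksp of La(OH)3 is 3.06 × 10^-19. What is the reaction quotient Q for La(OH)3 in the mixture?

Q ≈ 8.67e-11

Total volume = 55 + 51.5 = 106.5 mL.
[La^3+] = 1.88 × 10^-5 × (55/106.5) = 9.709 × 10^-6 M
[OH^-] = 4.29 × 10^-2 × (51.5/106.5) = 2.075 × 10^-2 M
La(OH)3(s) ⇌ La^3+ + 3 OH^-, so Q = [La^3+][OH^-]^3
Q = (9.709 x 10^-6)(2.075 × 10^-2)^3 = 8.67 × 10^-11
Q > Ksp, so La(OH)3 will precipitate.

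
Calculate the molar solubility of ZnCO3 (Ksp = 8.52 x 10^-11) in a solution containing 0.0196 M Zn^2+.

s ≈ 4.35 × 10^-9 M

ZnCO3(s) <=> Zn^2+ + CO3^2-
Ksp = [Zn^2+][CO3^2-]
Let s be the molar solubility in this solution. [Zn^2+] = 0.0196 + s ≈ 0.0196, [CO3^2-] = s (common-ion effect: Zn^2+ is already 0.0196 M).
Ksp ≈ 0.0196 × s
s = 4.35 × 10^-9 M
Check: s = 4.3 x 10^-9 ≪ 0.0196, so the approximation is valid.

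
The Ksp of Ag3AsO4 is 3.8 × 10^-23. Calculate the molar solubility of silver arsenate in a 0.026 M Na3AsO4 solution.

s ≈ 3.8 × 10^-8 M

Ag3AsO4(s) <=> 3 Ag^+(aq) + AsO4^3-(aq)
Ksp = [Ag^+]^3[AsO4^3-]
If s mol/L dissolves here, [Ag^+] = 3s, [AsO4^3-] = 0.026 + s ≈ 0.026 (Ksp is small, so little additional dissolves).
Ksp ≈ (3s)^3 × 0.026
s = 3.8 x 10^-8 M
Check: s = 3.8 x 10^-8 ≪ 0.026, so the approximation is valid.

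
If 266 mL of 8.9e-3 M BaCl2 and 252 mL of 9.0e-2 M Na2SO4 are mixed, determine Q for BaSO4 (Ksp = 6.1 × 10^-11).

2.0e-4

Total volume = 266 + 252 = 518 mL.
[Ba^2+] = 8.9 x 10^-3 × (266/518) = 4.57 × 10^-3 M
[SO4^2-] = 9.0 × 10^-2 × (252/518) = 4.38 × 10^-2 M
BaSO4(s) ⇌ Ba^2+(aq) + SO4^2-(aq), so Q = [Ba^2+][SO4^2-]
Q = (4.57 x 10^-3)(4.38 x 10^-2) = 2.0 × 10^-4
Q > Ksp, so BaSO4 will precipitate.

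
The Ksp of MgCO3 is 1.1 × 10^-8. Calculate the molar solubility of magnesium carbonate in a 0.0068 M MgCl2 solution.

MgCO3(s) ⇌ Mg^2+(aq) + CO3^2-(aq)
Ksp = [Mg^2+][CO3^2-]
Let s = moles of MgCO3 that dissolve per litre. [Mg^2+] = 0.0068 + s ≈ 0.0068, [CO3^2-] = s (Ksp is small, so little additional dissolves).
Ksp ≈ 0.0068 × s
s = 1.6 × 10^-6 M
Check: s = 1.6 × 10^-6 ≪ 0.0068, so the approximation is valid.

s ≈ 1.6e-6 M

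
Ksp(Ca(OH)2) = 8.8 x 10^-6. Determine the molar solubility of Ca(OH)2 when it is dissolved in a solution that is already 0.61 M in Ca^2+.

s = 1.9 x 10^-3 M

Ca(OH)2(s) ⇌ Ca^2+ + 2 OH^-
Ksp = [Ca^2+][OH^-]^2
If s mol/L dissolves here, [Ca^2+] = 0.61 + s ≈ 0.61, [OH^-] = 2s (since the Ca^2+ already present dominates).
Ksp ≈ 0.61 × (2s)^2
s = 1.9 × 10^-3 M
Check: s = 1.9 × 10^-3 ≪ 0.61, so the approximation is valid.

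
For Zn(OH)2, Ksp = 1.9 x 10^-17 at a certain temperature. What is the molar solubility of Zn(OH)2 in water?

Zn(OH)2(s) ⇌ Zn^2+(aq) + 2 OH^-(aq)
Ksp = [Zn^2+][OH^-]^2
Let s = molar solubility. Then [Zn^2+] = s and [OH^-] = 2s.
Substituting: Ksp = s(2s)^2 = 4s^3
s = (1.9 x 10^-17 / 4)^(1/3) = 1.7 x 10^-6 M

s ≈ 1.7e-6 M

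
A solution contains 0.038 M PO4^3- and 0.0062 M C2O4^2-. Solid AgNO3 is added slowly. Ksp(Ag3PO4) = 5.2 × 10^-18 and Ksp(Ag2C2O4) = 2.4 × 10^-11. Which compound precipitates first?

Each salt begins to precipitate when Q = Ksp, i.e. when [Ag^+] reaches its threshold.
For Ag3PO4: 5.2 × 10^-18 = 0.038 × [Ag^+]^3  ⇒  [Ag^+] = 5.2 × 10^-6 M.
For Ag2C2O4: 2.4 × 10^-11 = 0.0062 × [Ag^+]^2  ⇒  [Ag^+] = 6.2 × 10^-5 M.
The salt with the lower threshold [Ag^+] precipitates first: Ag3PO4.

Ag3PO4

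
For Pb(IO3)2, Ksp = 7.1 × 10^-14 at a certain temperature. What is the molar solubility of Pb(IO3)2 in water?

Pb(IO3)2(s) <=> Pb^2+ + 2 IO3^-
Ksp = [Pb^2+][IO3^-]^2
With molar solubility s: [Pb^2+] = s, [IO3^-] = 2s.
Ksp = s(2s)^2 = 4s^3
s = (7.1 × 10^-14 / 4)^(1/3) = 2.6 × 10^-5 M

s ≈ 2.6 × 10^-5 M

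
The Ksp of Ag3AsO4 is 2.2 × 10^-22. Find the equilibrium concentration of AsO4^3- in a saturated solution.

[AsO4^3-] = 1.7e-6 M

Ag3AsO4(s) ⇌ 3 Ag^+ + AsO4^3-
Ksp = [Ag^+]^3[AsO4^3-]
If s mol/L of Ag3AsO4 dissolves, [Ag^+] = 3s and [AsO4^3-] = s.
So Ksp = (3s)^3 × s = 27s^4
s = (2.2 × 10^-22 / 27)^(1/4) = 1.69 x 10^-6 M
[AsO4^3-] = s = 1.7 x 10^-6 M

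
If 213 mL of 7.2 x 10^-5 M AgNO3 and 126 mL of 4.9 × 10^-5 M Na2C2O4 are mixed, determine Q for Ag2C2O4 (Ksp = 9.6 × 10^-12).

Total volume = 213 + 126 = 339 mL.
[Ag^+] = 7.2 × 10^-5 × (213/339) = 4.52 × 10^-5 M
[C2O4^2-] = 4.9 x 10^-5 × (126/339) = 1.82 × 10^-5 M
Ag2C2O4(s) ⇌ 2 Ag^+ + C2O4^2-, so Q = [Ag^+]^2[C2O4^2-]
Q = (4.52 × 10^-5)^2(1.82 × 10^-5) = 3.7 × 10^-14
Q < Ksp, so no precipitate of Ag2C2O4 forms.

3.7e-14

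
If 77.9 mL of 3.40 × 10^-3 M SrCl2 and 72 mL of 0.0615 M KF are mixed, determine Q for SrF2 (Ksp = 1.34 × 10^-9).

Total volume = 77.9 + 72 = 149.9 mL.
[Sr^2+] = 3.40 × 10^-3 × (77.9/149.9) = 1.767 × 10^-3 M
[F^-] = 6.15 × 10^-2 × (72/149.9) = 2.954 x 10^-2 M
SrF2(s) ⇌ Sr^2+ + 2 F^-, so Q = [Sr^2+][F^-]^2
Q = (1.767 x 10^-3)(2.954 × 10^-2)^2 = 1.54 × 10^-6
Q > Ksp, so SrF2 will precipitate.

1.54 x 10^-6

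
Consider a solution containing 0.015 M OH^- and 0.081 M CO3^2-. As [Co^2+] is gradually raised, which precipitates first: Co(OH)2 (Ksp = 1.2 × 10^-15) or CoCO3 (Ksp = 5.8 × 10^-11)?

Precipitation of each salt starts when its ion product equals its Ksp.
For Co(OH)2: 1.2 × 10^-15 = (0.015)^2 × [Co^2+]  ⇒  [Co^2+] = 5.3 × 10^-12 M.
For CoCO3: 5.8 × 10^-11 = 0.081 × [Co^2+]  ⇒  [Co^2+] = 7.2 × 10^-10 M.
The salt with the lower threshold [Co^2+] precipitates first: Co(OH)2.

Co(OH)2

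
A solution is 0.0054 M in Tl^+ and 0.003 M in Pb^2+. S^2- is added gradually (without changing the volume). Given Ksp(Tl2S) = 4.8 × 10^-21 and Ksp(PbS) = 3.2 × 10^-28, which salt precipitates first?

Precipitation of each salt starts when its ion product equals its Ksp.
For Tl2S: 4.8 × 10^-21 = (0.0054)^2 × [S^2-]  ⇒  [S^2-] = 1.6 x 10^-16 M.
For PbS: 3.2 × 10^-28 = 0.003 × [S^2-]  ⇒  [S^2-] = 1.1 x 10^-25 M.
The salt with the lower threshold [S^2-] precipitates first: PbS.

PbS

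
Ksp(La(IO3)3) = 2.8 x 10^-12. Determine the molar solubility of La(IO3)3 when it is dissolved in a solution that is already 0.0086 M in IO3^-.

s ≈ 4.4e-6 M

La(IO3)3(s) ⇌ La^3+(aq) + 3 IO3^-(aq)
Ksp = [La^3+][IO3^-]^3
Let s = moles of La(IO3)3 that dissolve per litre. [La^3+] = s, [IO3^-] = 0.0086 + 3s ≈ 0.0086 (Ksp is small, so little additional dissolves).
Ksp ≈ s × (0.0086)^3
s = 4.4 × 10^-6 M
Check: 3s = 1.3 × 10^-5 ≪ 0.0086, so the approximation is valid.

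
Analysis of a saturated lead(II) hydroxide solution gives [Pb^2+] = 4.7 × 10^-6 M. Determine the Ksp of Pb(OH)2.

Pb(OH)2(s) <=> Pb^2+ + 2 OH^-
Stoichiometry gives [OH^-] = (2/1)[Pb^2+] = 9.40 × 10^-6 M.
Ksp = [Pb^2+][OH^-]^2
Ksp = 4.7 x 10^-6 × (9.40 × 10^-6)^2 = 4.2 × 10^-16

4.2 × 10^-16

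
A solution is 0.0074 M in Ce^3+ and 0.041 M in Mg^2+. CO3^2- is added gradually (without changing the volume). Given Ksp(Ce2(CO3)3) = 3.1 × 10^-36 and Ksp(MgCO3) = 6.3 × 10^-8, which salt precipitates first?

Ce2(CO3)3

Each salt begins to precipitate when Q = Ksp, i.e. when [CO3^2-] reaches its threshold.
For Ce2(CO3)3: 3.1 × 10^-36 = (0.0074)^2 × [CO3^2-]^3  ⇒  [CO3^2-] = 3.8 x 10^-11 M.
For MgCO3: 6.3 × 10^-8 = 0.041 × [CO3^2-]  ⇒  [CO3^2-] = 1.5 × 10^-6 M.
The salt with the lower threshold [CO3^2-] precipitates first: Ce2(CO3)3.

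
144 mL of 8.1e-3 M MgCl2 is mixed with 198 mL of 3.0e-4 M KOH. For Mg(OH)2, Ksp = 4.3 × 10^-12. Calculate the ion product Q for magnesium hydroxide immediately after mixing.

Q = 1.0 × 10^-10

Total volume = 144 + 198 = 342 mL.
[Mg^2+] = 8.1 × 10^-3 × (144/342) = 3.41 × 10^-3 M
[OH^-] = 3.0 x 10^-4 × (198/342) = 1.74 × 10^-4 M
Mg(OH)2(s) ⇌ Mg^2+(aq) + 2 OH^-(aq), so Q = [Mg^2+][OH^-]^2
Q = (3.41 × 10^-3)(1.74 × 10^-4)^2 = 1.0 × 10^-10
Q > Ksp, so Mg(OH)2 will precipitate.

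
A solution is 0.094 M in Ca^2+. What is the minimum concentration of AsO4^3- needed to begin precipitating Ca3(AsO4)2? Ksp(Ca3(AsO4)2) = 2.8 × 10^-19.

[AsO4^3-] ≈ 1.8 × 10^-8 M

Ca3(AsO4)2(s) <=> 3 Ca^2+(aq) + 2 AsO4^3-(aq)
Ksp = [Ca^2+]^3[AsO4^3-]^2
Precipitation begins when Q = Ksp. With [Ca^2+] = 0.094 M:
2.8 × 10^-19 = (0.094)^3 × [AsO4^3-]^2
[AsO4^3-] = (2.8 × 10^-19 / 8.31 × 10^-4)^(1/2) = 1.8 × 10^-8 M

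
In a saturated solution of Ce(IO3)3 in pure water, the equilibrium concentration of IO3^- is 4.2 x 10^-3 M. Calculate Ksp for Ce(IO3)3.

1.0e-10

Ce(IO3)3(s) <=> Ce^3+(aq) + 3 IO3^-(aq)
Stoichiometry gives [Ce^3+] = (1/3)[IO3^-] = 1.40 × 10^-3 M.
Ksp = [Ce^3+][IO3^-]^3
Ksp = 1.40 × 10^-3 × (4.2 x 10^-3)^3 = 1.0 x 10^-10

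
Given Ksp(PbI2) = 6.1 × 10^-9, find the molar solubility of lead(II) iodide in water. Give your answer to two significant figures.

1.2e-3 M

PbI2(s) <=> Pb^2+(aq) + 2 I^-(aq)
Ksp = [Pb^2+][I^-]^2
With molar solubility s: [Pb^2+] = s, [I^-] = 2s.
Ksp = s(2s)^2 = 4s^3
s^3 = 6.1 × 10^-9 / 4, so s = 1.2 × 10^-3 M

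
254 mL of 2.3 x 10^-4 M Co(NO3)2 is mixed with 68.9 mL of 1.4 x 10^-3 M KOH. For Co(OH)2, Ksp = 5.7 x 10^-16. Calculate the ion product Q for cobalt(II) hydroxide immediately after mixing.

1.6 × 10^-11

Total volume = 254 + 68.9 = 322.9 mL.
[Co^2+] = 2.3 × 10^-4 × (254/322.9) = 1.81 x 10^-4 M
[OH^-] = 1.4 x 10^-3 × (68.9/322.9) = 2.99 × 10^-4 M
Co(OH)2(s) ⇌ Co^2+(aq) + 2 OH^-(aq), so Q = [Co^2+][OH^-]^2
Q = (1.81 × 10^-4)(2.99 x 10^-4)^2 = 1.6 × 10^-11
Q > Ksp, so Co(OH)2 will precipitate.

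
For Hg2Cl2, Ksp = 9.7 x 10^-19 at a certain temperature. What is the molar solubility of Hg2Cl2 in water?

Hg2Cl2(s) <=> Hg2^2+(aq) + 2 Cl^-(aq)
Ksp = [Hg2^2+][Cl^-]^2
With molar solubility s: [Hg2^2+] = s, [Cl^-] = 2s.
Ksp = s(2s)^2 = 4s^3
s = (9.7 x 10^-19 / 4)^(1/3) = 6.2 × 10^-7 M

s ≈ 6.2 × 10^-7 M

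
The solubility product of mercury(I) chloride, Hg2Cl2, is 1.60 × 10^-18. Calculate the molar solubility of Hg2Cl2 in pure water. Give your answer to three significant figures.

s ≈ 7.37 × 10^-7 M

Hg2Cl2(s) <=> Hg2^2+ + 2 Cl^-
Ksp = [Hg2^2+][Cl^-]^2
Let s = molar solubility. Then [Hg2^2+] = s and [Cl^-] = 2s.
Substituting: Ksp = s(2s)^2 = 4s^3
Solving, s = (1.60 × 10^-18/4)^(1/3) = 7.37 × 10^-7 M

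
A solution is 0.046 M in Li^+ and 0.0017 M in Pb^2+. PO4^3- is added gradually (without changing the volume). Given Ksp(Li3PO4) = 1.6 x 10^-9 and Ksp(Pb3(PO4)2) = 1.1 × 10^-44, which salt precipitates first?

Precipitation of each salt starts when its ion product equals its Ksp.
For Li3PO4: 1.6 x 10^-9 = (0.046)^3 × [PO4^3-]  ⇒  [PO4^3-] = 1.6 × 10^-5 M.
For Pb3(PO4)2: 1.1 × 10^-44 = (0.0017)^3 × [PO4^3-]^2  ⇒  [PO4^3-] = 1.5 x 10^-18 M.
The salt with the lower threshold [PO4^3-] precipitates first: Pb3(PO4)2.

Pb3(PO4)2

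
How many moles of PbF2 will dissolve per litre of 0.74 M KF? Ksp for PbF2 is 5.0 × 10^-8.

s = 9.1 × 10^-8 M

PbF2(s) ⇌ Pb^2+ + 2 F^-
Ksp = [Pb^2+][F^-]^2
Let s be the molar solubility in this solution. [Pb^2+] = s, [F^-] = 0.74 + 2s ≈ 0.74 (Ksp is small, so little additional dissolves).
Ksp ≈ s × (0.74)^2
s = 9.1 × 10^-8 M
Check: 2s = 1.8 x 10^-7 ≪ 0.74, so the approximation is valid.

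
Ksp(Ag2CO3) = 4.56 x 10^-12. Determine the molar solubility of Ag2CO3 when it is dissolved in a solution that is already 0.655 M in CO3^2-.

Ag2CO3(s) ⇌ 2 Ag^+(aq) + CO3^2-(aq)
Ksp = [Ag^+]^2[CO3^2-]
If s mol/L dissolves here, [Ag^+] = 2s, [CO3^2-] = 0.655 + s ≈ 0.655 (Ksp is small, so little additional dissolves).
Ksp ≈ (2s)^2 × 0.655
s = 1.32 × 10^-6 M
Check: s = 1.3 × 10^-6 ≪ 0.655, so the approximation is valid.

s ≈ 1.32 × 10^-6 M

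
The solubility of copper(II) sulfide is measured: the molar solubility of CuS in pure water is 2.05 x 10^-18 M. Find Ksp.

Ksp = 4.20e-36

CuS(s) ⇌ Cu^2+ + S^2-
Let s = molar solubility. Then [Cu^2+] = s and [S^2-] = s.
Ksp = [Cu^2+][S^2-]
Ksp = s × s = s^2
Ksp = (2.05 × 10^-18)^2 = 4.20 × 10^-36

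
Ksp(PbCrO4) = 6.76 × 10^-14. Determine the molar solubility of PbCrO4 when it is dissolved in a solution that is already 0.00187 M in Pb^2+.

PbCrO4(s) ⇌ Pb^2+ + CrO4^2-
Ksp = [Pb^2+][CrO4^2-]
Let s = moles of PbCrO4 that dissolve per litre. [Pb^2+] = 0.00187 + s ≈ 0.00187, [CrO4^2-] = s (common-ion effect: Pb^2+ is already 0.00187 M).
Ksp ≈ 0.00187 × s
s = 3.61 × 10^-11 M
Check: s = 3.6 x 10^-11 ≪ 0.00187, so the approximation is valid.

3.61 x 10^-11 M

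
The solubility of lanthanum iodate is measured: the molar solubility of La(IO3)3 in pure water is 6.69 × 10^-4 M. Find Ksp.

La(IO3)3(s) ⇌ La^3+ + 3 IO3^-
If s mol/L of La(IO3)3 dissolves, [La^3+] = s and [IO3^-] = 3s.
Ksp = [La^3+][IO3^-]^3
Substituting: Ksp = s(3s)^3 = 27s^4
Ksp = 27 × (6.69 x 10^-4)^4 = 5.41 × 10^-12

5.41 × 10^-12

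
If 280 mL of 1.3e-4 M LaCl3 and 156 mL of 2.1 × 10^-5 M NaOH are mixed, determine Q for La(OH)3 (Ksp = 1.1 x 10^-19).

Total volume = 280 + 156 = 436 mL.
[La^3+] = 1.3 x 10^-4 × (280/436) = 8.35 x 10^-5 M
[OH^-] = 2.1 x 10^-5 × (156/436) = 7.51 × 10^-6 M
La(OH)3(s) <=> La^3+(aq) + 3 OH^-(aq), so Q = [La^3+][OH^-]^3
Q = (8.35 × 10^-5)(7.51 × 10^-6)^3 = 3.5 x 10^-20
Q < Ksp, so no precipitate of La(OH)3 forms.

3.5 × 10^-20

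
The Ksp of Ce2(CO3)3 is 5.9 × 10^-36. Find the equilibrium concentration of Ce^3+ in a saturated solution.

Ce2(CO3)3(s) ⇌ 2 Ce^3+ + 3 CO3^2-
Ksp = [Ce^3+]^2[CO3^2-]^3
With molar solubility s: [Ce^3+] = 2s, [CO3^2-] = 3s.
Substituting: Ksp = (2s)^2(3s)^3 = 108s^5
Solving, s = (5.9 × 10^-36/108)^(1/5) = 3.53 × 10^-8 M
[Ce^3+] = 2s = 7.1 × 10^-8 M

[Ce^3+] = 7.1 × 10^-8 M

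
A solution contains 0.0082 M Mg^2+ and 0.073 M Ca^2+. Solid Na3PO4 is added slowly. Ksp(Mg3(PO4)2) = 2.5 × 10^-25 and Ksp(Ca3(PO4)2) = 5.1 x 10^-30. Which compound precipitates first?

Each salt begins to precipitate when Q = Ksp, i.e. when [PO4^3-] reaches its threshold.
For Mg3(PO4)2: 2.5 × 10^-25 = (0.0082)^3 × [PO4^3-]^2  ⇒  [PO4^3-] = 6.7 × 10^-10 M.
For Ca3(PO4)2: 5.1 x 10^-30 = (0.073)^3 × [PO4^3-]^2  ⇒  [PO4^3-] = 1.1 x 10^-13 M.
The salt with the lower threshold [PO4^3-] precipitates first: Ca3(PO4)2.

Ca3(PO4)2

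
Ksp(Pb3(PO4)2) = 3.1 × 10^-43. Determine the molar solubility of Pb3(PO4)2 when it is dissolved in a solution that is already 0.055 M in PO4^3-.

s = 1.6 x 10^-14 M

Pb3(PO4)2(s) ⇌ 3 Pb^2+(aq) + 2 PO4^3-(aq)
Ksp = [Pb^2+]^3[PO4^3-]^2
Let s = moles of Pb3(PO4)2 that dissolve per litre. [Pb^2+] = 3s, [PO4^3-] = 0.055 + 2s ≈ 0.055 (since the PO4^3- already present dominates).
Ksp ≈ (3s)^3 × (0.055)^2
s = 1.6 × 10^-14 M
Check: 2s = 3.1 x 10^-14 ≪ 0.055, so the approximation is valid.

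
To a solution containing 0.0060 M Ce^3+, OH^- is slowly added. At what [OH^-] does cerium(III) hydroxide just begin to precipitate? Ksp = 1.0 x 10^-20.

Ce(OH)3(s) <=> Ce^3+(aq) + 3 OH^-(aq)
Ksp = [Ce^3+][OH^-]^3
Precipitation begins when Q = Ksp. With [Ce^3+] = 0.0060 M:
1.0 x 10^-20 = (0.0060) × [OH^-]^3
[OH^-] = (1.0 x 10^-20 / 6.0 × 10^-3)^(1/3) = 1.2 × 10^-6 M

[OH^-] = 1.2e-6 M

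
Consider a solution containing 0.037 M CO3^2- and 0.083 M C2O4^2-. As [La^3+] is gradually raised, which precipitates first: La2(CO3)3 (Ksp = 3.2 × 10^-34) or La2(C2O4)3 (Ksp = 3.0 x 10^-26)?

La2(CO3)3

Each salt begins to precipitate when Q = Ksp, i.e. when [La^3+] reaches its threshold.
For La2(CO3)3: 3.2 × 10^-34 = (0.037)^3 × [La^3+]^2  ⇒  [La^3+] = 2.5 × 10^-15 M.
For La2(C2O4)3: 3.0 x 10^-26 = (0.083)^3 × [La^3+]^2  ⇒  [La^3+] = 7.2 × 10^-12 M.
The salt with the lower threshold [La^3+] precipitates first: La2(CO3)3.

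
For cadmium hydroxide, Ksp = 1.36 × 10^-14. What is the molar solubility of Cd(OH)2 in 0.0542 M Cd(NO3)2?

s = 2.50e-7 M

Cd(OH)2(s) <=> Cd^2+(aq) + 2 OH^-(aq)
Ksp = [Cd^2+][OH^-]^2
Let s be the molar solubility in this solution. [Cd^2+] = 0.0542 + s ≈ 0.0542, [OH^-] = 2s (since Cd^2+ from Cd(NO3)2 dominates).
Ksp ≈ 0.0542 × (2s)^2
s = 2.50 × 10^-7 M
Check: s = 2.5 × 10^-7 ≪ 0.0542, so the approximation is valid.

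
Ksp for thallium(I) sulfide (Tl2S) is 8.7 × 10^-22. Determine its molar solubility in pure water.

6.0 × 10^-8 M

Tl2S(s) <=> 2 Tl^+ + S^2-
Ksp = [Tl^+]^2[S^2-]
Let s = molar solubility. Then [Tl^+] = 2s and [S^2-] = s.
So Ksp = (2s)^2 × s = 4s^3
Solving, s = (8.7 × 10^-22/4)^(1/3) = 6.0 x 10^-8 M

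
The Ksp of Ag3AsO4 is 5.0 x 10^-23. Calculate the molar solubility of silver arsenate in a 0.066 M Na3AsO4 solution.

Ag3AsO4(s) <=> 3 Ag^+(aq) + AsO4^3-(aq)
Ksp = [Ag^+]^3[AsO4^3-]
If s mol/L dissolves here, [Ag^+] = 3s, [AsO4^3-] = 0.066 + s ≈ 0.066 (since AsO4^3- from Na3AsO4 dominates).
Ksp ≈ (3s)^3 × 0.066
s = 3.0 × 10^-8 M
Check: s = 3.0 × 10^-8 ≪ 0.066, so the approximation is valid.

s = 3.0e-8 M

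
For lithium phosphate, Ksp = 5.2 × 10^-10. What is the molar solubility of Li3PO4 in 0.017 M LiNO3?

s ≈ 1.1 x 10^-4 M

Li3PO4(s) <=> 3 Li^+ + PO4^3-
Ksp = [Li^+]^3[PO4^3-]
Let s = moles of Li3PO4 that dissolve per litre. [Li^+] = 0.017 + 3s ≈ 0.017, [PO4^3-] = s (common-ion effect: Li^+ is already 0.017 M).
Ksp ≈ (0.017)^3 × s
s = 1.1 x 10^-4 M
Check: 3s = 3.2 x 10^-4 ≪ 0.017, so the approximation is valid.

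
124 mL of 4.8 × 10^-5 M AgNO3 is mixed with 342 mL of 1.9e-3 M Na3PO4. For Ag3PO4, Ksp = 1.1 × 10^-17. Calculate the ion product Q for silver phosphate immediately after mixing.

Q ≈ 2.9 × 10^-18

Total volume = 124 + 342 = 466 mL.
[Ag^+] = 4.8 x 10^-5 × (124/466) = 1.28 × 10^-5 M
[PO4^3-] = 1.9 × 10^-3 × (342/466) = 1.39 x 10^-3 M
Ag3PO4(s) ⇌ 3 Ag^+ + PO4^3-, so Q = [Ag^+]^3[PO4^3-]
Q = (1.28 × 10^-5)^3(1.39 × 10^-3) = 2.9 × 10^-18
Q < Ksp, so no precipitate of Ag3PO4 forms.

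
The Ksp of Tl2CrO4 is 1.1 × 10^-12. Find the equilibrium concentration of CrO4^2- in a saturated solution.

Tl2CrO4(s) ⇌ 2 Tl^+(aq) + CrO4^2-(aq)
Ksp = [Tl^+]^2[CrO4^2-]
If s mol/L of Tl2CrO4 dissolves, [Tl^+] = 2s and [CrO4^2-] = s.
So Ksp = (2s)^2 × s = 4s^3
s^3 = 1.1 × 10^-12 / 4, so s = 6.50 × 10^-5 M
[CrO4^2-] = s = 6.5 × 10^-5 M

[CrO4^2-] = 6.5e-5 M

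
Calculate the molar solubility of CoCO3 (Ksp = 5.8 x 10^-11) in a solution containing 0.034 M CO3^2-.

CoCO3(s) <=> Co^2+ + CO3^2-
Ksp = [Co^2+][CO3^2-]
Let s be the molar solubility in this solution. [Co^2+] = s, [CO3^2-] = 0.034 + s ≈ 0.034 (since the CO3^2- already present dominates).
Ksp ≈ s × 0.034
s = 1.7 × 10^-9 M
Check: s = 1.7 x 10^-9 ≪ 0.034, so the approximation is valid.

s ≈ 1.7e-9 M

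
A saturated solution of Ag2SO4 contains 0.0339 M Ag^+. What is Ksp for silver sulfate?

Ksp ≈ 1.95 × 10^-5

Ag2SO4(s) ⇌ 2 Ag^+ + SO4^2-
Stoichiometry gives [SO4^2-] = (1/2)[Ag^+] = 1.695 x 10^-2 M.
Ksp = [Ag^+]^2[SO4^2-]
Ksp = (3.39 × 10^-2)^2 × 1.695 × 10^-2 = 1.95 × 10^-5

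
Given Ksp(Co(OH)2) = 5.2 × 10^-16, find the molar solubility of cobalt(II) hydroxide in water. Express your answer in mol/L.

Co(OH)2(s) ⇌ Co^2+(aq) + 2 OH^-(aq)
Ksp = [Co^2+][OH^-]^2
If s mol/L of Co(OH)2 dissolves, [Co^2+] = s and [OH^-] = 2s.
Ksp = s(2s)^2 = 4s^3
s^3 = 5.2 × 10^-16 / 4, so s = 5.1 × 10^-6 M

s = 5.1e-6 M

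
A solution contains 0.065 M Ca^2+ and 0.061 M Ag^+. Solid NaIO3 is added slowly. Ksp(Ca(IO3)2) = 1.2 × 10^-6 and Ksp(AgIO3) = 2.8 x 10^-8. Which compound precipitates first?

AgIO3

Each salt begins to precipitate when Q = Ksp, i.e. when [IO3^-] reaches its threshold.
For Ca(IO3)2: 1.2 × 10^-6 = 0.065 × [IO3^-]^2  ⇒  [IO3^-] = 4.3 × 10^-3 M.
For AgIO3: 2.8 x 10^-8 = 0.061 × [IO3^-]  ⇒  [IO3^-] = 4.6 x 10^-7 M.
The salt with the lower threshold [IO3^-] precipitates first: AgIO3.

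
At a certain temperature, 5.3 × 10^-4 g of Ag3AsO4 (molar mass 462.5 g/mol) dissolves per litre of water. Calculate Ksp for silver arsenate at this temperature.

Ksp ≈ 4.7e-23

Molar solubility s = (5.3 × 10^-4 g/L) / (462.5 g/mol) = 1.15 × 10^-6 M.
Ag3AsO4(s) <=> 3 Ag^+ + AsO4^3-
With molar solubility s: [Ag^+] = 3s, [AsO4^3-] = s.
Ksp = [Ag^+]^3[AsO4^3-]
So Ksp = (3s)^3 × s = 27s^4
Ksp = 27 × (1.15 x 10^-6)^4 = 4.7 x 10^-23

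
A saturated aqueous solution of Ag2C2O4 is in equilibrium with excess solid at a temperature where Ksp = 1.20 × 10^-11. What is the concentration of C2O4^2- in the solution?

Ag2C2O4(s) ⇌ 2 Ag^+ + C2O4^2-
Ksp = [Ag^+]^2[C2O4^2-]
Let s = molar solubility. Then [Ag^+] = 2s and [C2O4^2-] = s.
Ksp = (2s)^2s = 4s^3
s = (1.20 × 10^-11 / 4)^(1/3) = 1.442 × 10^-4 M
[C2O4^2-] = s = 1.44 x 10^-4 M

[C2O4^2-] ≈ 1.44 × 10^-4 M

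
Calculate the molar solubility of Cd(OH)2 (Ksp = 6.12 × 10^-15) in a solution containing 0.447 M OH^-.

s ≈ 3.06 × 10^-14 M

Cd(OH)2(s) ⇌ Cd^2+(aq) + 2 OH^-(aq)
Ksp = [Cd^2+][OH^-]^2
Let s be the molar solubility in this solution. [Cd^2+] = s, [OH^-] = 0.447 + 2s ≈ 0.447 (common-ion effect: OH^- is already 0.447 M).
Ksp ≈ s × (0.447)^2
s = 3.06 x 10^-14 M
Check: 2s = 6.1 x 10^-14 ≪ 0.447, so the approximation is valid.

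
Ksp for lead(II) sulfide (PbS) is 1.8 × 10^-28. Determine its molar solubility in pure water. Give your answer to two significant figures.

PbS(s) ⇌ Pb^2+(aq) + S^2-(aq)
Ksp = [Pb^2+][S^2-]
Let s = molar solubility. Then [Pb^2+] = s and [S^2-] = s.
Ksp = s × s = s^2
s = (1.8 × 10^-28)^(1/2) = 1.3 × 10^-14 M

s ≈ 1.3 x 10^-14 M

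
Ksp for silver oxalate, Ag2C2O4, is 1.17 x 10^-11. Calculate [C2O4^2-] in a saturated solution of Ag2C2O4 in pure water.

Ag2C2O4(s) <=> 2 Ag^+(aq) + C2O4^2-(aq)
Ksp = [Ag^+]^2[C2O4^2-]
For each mole of Ag2C2O4 that dissolves: [Ag^+] = 2s, [C2O4^2-] = s.
Substituting: Ksp = (2s)^2s = 4s^3
s^3 = 1.17 x 10^-11 / 4, so s = 1.430 x 10^-4 M
[C2O4^2-] = s = 1.43 x 10^-4 M

[C2O4^2-] = 1.43 x 10^-4 M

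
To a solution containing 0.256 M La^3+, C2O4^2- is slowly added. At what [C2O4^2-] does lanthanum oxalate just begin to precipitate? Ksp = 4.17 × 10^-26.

[C2O4^2-] ≈ 8.60e-9 M

La2(C2O4)3(s) <=> 2 La^3+(aq) + 3 C2O4^2-(aq)
Ksp = [La^3+]^2[C2O4^2-]^3
Precipitation begins when Q = Ksp. With [La^3+] = 0.256 M:
4.17 × 10^-26 = (0.256)^2 × [C2O4^2-]^3
[C2O4^2-] = (4.17 × 10^-26 / 6.554 x 10^-2)^(1/3) = 8.60 × 10^-9 M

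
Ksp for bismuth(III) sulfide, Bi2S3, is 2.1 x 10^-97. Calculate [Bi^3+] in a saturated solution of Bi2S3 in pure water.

Bi2S3(s) ⇌ 2 Bi^3+(aq) + 3 S^2-(aq)
Ksp = [Bi^3+]^2[S^2-]^3
With molar solubility s: [Bi^3+] = 2s, [S^2-] = 3s.
So Ksp = (2s)^2 × (3s)^3 = 108s^5
s = (2.1 x 10^-97 / 108)^(1/5) = 1.81 × 10^-20 M
[Bi^3+] = 2s = 3.6 × 10^-20 M

[Bi^3+] ≈ 3.6 × 10^-20 M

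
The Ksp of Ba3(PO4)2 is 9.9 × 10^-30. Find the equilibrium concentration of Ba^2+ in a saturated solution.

[Ba^2+] = 1.9e-6 M

Ba3(PO4)2(s) <=> 3 Ba^2+ + 2 PO4^3-
Ksp = [Ba^2+]^3[PO4^3-]^2
Let s = molar solubility. Then [Ba^2+] = 3s and [PO4^3-] = 2s.
Ksp = (3s)^3(2s)^2 = 108s^5
s^5 = 9.9 × 10^-30 / 108, so s = 6.20 × 10^-7 M
[Ba^2+] = 3s = 1.9 × 10^-6 M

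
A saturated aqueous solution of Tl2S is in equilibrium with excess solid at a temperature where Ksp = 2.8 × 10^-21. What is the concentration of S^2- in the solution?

Tl2S(s) ⇌ 2 Tl^+ + S^2-
Ksp = [Tl^+]^2[S^2-]
Let s = molar solubility. Then [Tl^+] = 2s and [S^2-] = s.
So Ksp = (2s)^2 × s = 4s^3
Solving, s = (2.8 × 10^-21/4)^(1/3) = 8.88 × 10^-8 M
[S^2-] = s = 8.9 × 10^-8 M

[S^2-] = 8.9 × 10^-8 M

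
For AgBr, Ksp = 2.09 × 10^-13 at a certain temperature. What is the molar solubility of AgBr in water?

AgBr(s) ⇌ Ag^+ + Br^-
Ksp = [Ag^+][Br^-]
For each mole of AgBr that dissolves: [Ag^+] = s, [Br^-] = s.
Ksp = (s)(s) = s^2
s = (2.09 × 10^-13)^(1/2) = 4.57 × 10^-7 M

s ≈ 4.57 × 10^-7 M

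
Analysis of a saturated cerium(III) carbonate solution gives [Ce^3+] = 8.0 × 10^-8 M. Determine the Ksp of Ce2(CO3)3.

Ce2(CO3)3(s) <=> 2 Ce^3+ + 3 CO3^2-
Stoichiometry gives [CO3^2-] = (3/2)[Ce^3+] = 1.20 × 10^-7 M.
Ksp = [Ce^3+]^2[CO3^2-]^3
Ksp = (8.0 × 10^-8)^2 × (1.20 x 10^-7)^3 = 1.1 × 10^-35

Ksp ≈ 1.1 x 10^-35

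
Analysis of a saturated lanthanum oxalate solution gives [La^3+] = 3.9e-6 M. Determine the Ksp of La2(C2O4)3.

La2(C2O4)3(s) <=> 2 La^3+ + 3 C2O4^2-
Stoichiometry gives [C2O4^2-] = (3/2)[La^3+] = 5.85 x 10^-6 M.
Ksp = [La^3+]^2[C2O4^2-]^3
Ksp = (3.9 × 10^-6)^2 × (5.85 × 10^-6)^3 = 3.0 × 10^-27

3.0 × 10^-27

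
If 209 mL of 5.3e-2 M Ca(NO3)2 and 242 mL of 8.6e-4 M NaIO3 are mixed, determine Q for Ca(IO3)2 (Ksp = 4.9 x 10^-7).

Q = 5.2e-9

Total volume = 209 + 242 = 451 mL.
[Ca^2+] = 5.3 x 10^-2 × (209/451) = 2.46 × 10^-2 M
[IO3^-] = 8.6 × 10^-4 × (242/451) = 4.61 x 10^-4 M
Ca(IO3)2(s) ⇌ Ca^2+(aq) + 2 IO3^-(aq), so Q = [Ca^2+][IO3^-]^2
Q = (2.46 × 10^-2)(4.61 x 10^-4)^2 = 5.2 × 10^-9
Q < Ksp, so no precipitate of Ca(IO3)2 forms.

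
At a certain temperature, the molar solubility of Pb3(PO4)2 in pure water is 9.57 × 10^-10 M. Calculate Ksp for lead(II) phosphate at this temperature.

Pb3(PO4)2(s) <=> 3 Pb^2+(aq) + 2 PO4^3-(aq)
Let s = molar solubility. Then [Pb^2+] = 3s and [PO4^3-] = 2s.
Ksp = [Pb^2+]^3[PO4^3-]^2
Substituting: Ksp = (3s)^3(2s)^2 = 108s^5
Ksp = 108 × (9.57 × 10^-10)^5 = 8.67 × 10^-44

8.67 × 10^-44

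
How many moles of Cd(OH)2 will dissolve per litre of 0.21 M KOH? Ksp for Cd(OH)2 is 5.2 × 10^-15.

Cd(OH)2(s) <=> Cd^2+(aq) + 2 OH^-(aq)
Ksp = [Cd^2+][OH^-]^2
If s mol/L dissolves here, [Cd^2+] = s, [OH^-] = 0.21 + 2s ≈ 0.21 (Ksp is small, so little additional dissolves).
Ksp ≈ s × (0.21)^2
s = 1.2 x 10^-13 M
Check: 2s = 2.4 × 10^-13 ≪ 0.21, so the approximation is valid.

s = 1.2 × 10^-13 M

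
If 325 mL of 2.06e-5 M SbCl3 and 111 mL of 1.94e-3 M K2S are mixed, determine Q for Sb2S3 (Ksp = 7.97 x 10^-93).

Total volume = 325 + 111 = 436 mL.
[Sb^3+] = 2.06 × 10^-5 × (325/436) = 1.536 x 10^-5 M
[S^2-] = 1.94 x 10^-3 × (111/436) = 4.939 x 10^-4 M
Sb2S3(s) <=> 2 Sb^3+(aq) + 3 S^2-(aq), so Q = [Sb^3+]^2[S^2-]^3
Q = (1.536 × 10^-5)^2(4.939 × 10^-4)^3 = 2.84 x 10^-20
Q > Ksp, so Sb2S3 will precipitate.

2.84 x 10^-20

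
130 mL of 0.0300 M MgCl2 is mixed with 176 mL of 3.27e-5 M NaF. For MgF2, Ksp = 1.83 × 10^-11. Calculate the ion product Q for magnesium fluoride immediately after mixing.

Total volume = 130 + 176 = 306 mL.
[Mg^2+] = 3.00 × 10^-2 × (130/306) = 1.275 x 10^-2 M
[F^-] = 3.27 × 10^-5 × (176/306) = 1.881 × 10^-5 M
MgF2(s) ⇌ Mg^2+(aq) + 2 F^-(aq), so Q = [Mg^2+][F^-]^2
Q = (1.275 × 10^-2)(1.881 x 10^-5)^2 = 4.51 × 10^-12
Q < Ksp, so no precipitate of MgF2 forms.

Q ≈ 4.51 x 10^-12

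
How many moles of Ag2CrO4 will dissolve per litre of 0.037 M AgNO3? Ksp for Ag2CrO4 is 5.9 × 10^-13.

Ag2CrO4(s) <=> 2 Ag^+ + CrO4^2-
Ksp = [Ag^+]^2[CrO4^2-]
Let s be the molar solubility in this solution. [Ag^+] = 0.037 + 2s ≈ 0.037, [CrO4^2-] = s (Ksp is small, so little additional dissolves).
Ksp ≈ (0.037)^2 × s
s = 4.3 x 10^-10 M
Check: 2s = 8.6 × 10^-10 ≪ 0.037, so the approximation is valid.

s ≈ 4.3 × 10^-10 M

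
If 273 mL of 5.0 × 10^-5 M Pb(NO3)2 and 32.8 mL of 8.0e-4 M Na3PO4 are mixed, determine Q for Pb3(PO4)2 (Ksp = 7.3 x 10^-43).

Total volume = 273 + 32.8 = 305.8 mL.
[Pb^2+] = 5.0 x 10^-5 × (273/305.8) = 4.46 × 10^-5 M
[PO4^3-] = 8.0 × 10^-4 × (32.8/305.8) = 8.58 x 10^-5 M
Pb3(PO4)2(s) ⇌ 3 Pb^2+ + 2 PO4^3-, so Q = [Pb^2+]^3[PO4^3-]^2
Q = (4.46 × 10^-5)^3(8.58 × 10^-5)^2 = 6.5 × 10^-22
Q > Ksp, so Pb3(PO4)2 will precipitate.

Q ≈ 6.5 × 10^-22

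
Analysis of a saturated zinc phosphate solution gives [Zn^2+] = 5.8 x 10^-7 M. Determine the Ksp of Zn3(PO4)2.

Ksp ≈ 2.9 × 10^-32

Zn3(PO4)2(s) ⇌ 3 Zn^2+ + 2 PO4^3-
Stoichiometry gives [PO4^3-] = (2/3)[Zn^2+] = 3.87 × 10^-7 M.
Ksp = [Zn^2+]^3[PO4^3-]^2
Ksp = (5.8 x 10^-7)^3 × (3.87 x 10^-7)^2 = 2.9 × 10^-32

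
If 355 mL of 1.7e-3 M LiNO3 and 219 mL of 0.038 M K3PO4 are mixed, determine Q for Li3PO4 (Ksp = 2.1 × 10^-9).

1.7e-11

Total volume = 355 + 219 = 574 mL.
[Li^+] = 1.7 × 10^-3 × (355/574) = 1.05 x 10^-3 M
[PO4^3-] = 3.8 x 10^-2 × (219/574) = 1.45 × 10^-2 M
Li3PO4(s) ⇌ 3 Li^+ + PO4^3-, so Q = [Li^+]^3[PO4^3-]
Q = (1.05 x 10^-3)^3(1.45 x 10^-2) = 1.7 × 10^-11
Q < Ksp, so no precipitate of Li3PO4 forms.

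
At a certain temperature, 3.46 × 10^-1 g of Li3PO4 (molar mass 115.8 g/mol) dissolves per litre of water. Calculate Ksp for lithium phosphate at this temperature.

Ksp = 2.15 × 10^-9

Molar solubility s = (3.46 × 10^-1 g/L) / (115.8 g/mol) = 2.988 × 10^-3 M.
Li3PO4(s) <=> 3 Li^+(aq) + PO4^3-(aq)
Let s = molar solubility. Then [Li^+] = 3s and [PO4^3-] = s.
Ksp = [Li^+]^3[PO4^3-]
Substituting: Ksp = (3s)^3s = 27s^4
Ksp = 27 × (2.988 x 10^-3)^4 = 2.15 x 10^-9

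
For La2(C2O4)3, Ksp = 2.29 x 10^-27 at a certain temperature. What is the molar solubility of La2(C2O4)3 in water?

La2(C2O4)3(s) <=> 2 La^3+ + 3 C2O4^2-
Ksp = [La^3+]^2[C2O4^2-]^3
Let s = molar solubility. Then [La^3+] = 2s and [C2O4^2-] = 3s.
Substituting: Ksp = (2s)^2(3s)^3 = 108s^5
s = (2.29 x 10^-27 / 108)^(1/5) = 1.84 × 10^-6 M

1.84 × 10^-6 M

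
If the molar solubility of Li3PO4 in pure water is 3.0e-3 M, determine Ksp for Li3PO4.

Ksp ≈ 2.2e-9

Li3PO4(s) ⇌ 3 Li^+ + PO4^3-
For each mole of Li3PO4 that dissolves: [Li^+] = 3s, [PO4^3-] = s.
Ksp = [Li^+]^3[PO4^3-]
Substituting: Ksp = (3s)^3s = 27s^4
Ksp = 27 × (3.0 × 10^-3)^4 = 2.2 × 10^-9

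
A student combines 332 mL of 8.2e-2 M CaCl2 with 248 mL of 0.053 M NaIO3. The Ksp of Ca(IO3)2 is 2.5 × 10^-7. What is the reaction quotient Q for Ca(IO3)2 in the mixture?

Total volume = 332 + 248 = 580 mL.
[Ca^2+] = 8.2 × 10^-2 × (332/580) = 4.69 × 10^-2 M
[IO3^-] = 5.3 × 10^-2 × (248/580) = 2.27 × 10^-2 M
Ca(IO3)2(s) ⇌ Ca^2+(aq) + 2 IO3^-(aq), so Q = [Ca^2+][IO3^-]^2
Q = (4.69 x 10^-2)(2.27 x 10^-2)^2 = 2.4 × 10^-5
Q > Ksp, so Ca(IO3)2 will precipitate.

Q ≈ 2.4 x 10^-5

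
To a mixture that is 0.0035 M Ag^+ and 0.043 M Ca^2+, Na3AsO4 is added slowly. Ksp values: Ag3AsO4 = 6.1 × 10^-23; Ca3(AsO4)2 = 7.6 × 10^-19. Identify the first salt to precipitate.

Ag3AsO4

Each salt begins to precipitate when Q = Ksp, i.e. when [AsO4^3-] reaches its threshold.
For Ag3AsO4: 6.1 × 10^-23 = (0.0035)^3 × [AsO4^3-]  ⇒  [AsO4^3-] = 1.4 x 10^-15 M.
For Ca3(AsO4)2: 7.6 × 10^-19 = (0.043)^3 × [AsO4^3-]^2  ⇒  [AsO4^3-] = 9.8 × 10^-8 M.
The salt with the lower threshold [AsO4^3-] precipitates first: Ag3AsO4.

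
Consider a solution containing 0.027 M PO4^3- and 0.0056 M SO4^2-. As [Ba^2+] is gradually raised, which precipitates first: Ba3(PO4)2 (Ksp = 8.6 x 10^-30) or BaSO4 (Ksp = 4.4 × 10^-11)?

Ba3(PO4)2

Precipitation of each salt starts when its ion product equals its Ksp.
For Ba3(PO4)2: 8.6 x 10^-30 = (0.027)^2 × [Ba^2+]^3  ⇒  [Ba^2+] = 2.3 × 10^-9 M.
For BaSO4: 4.4 × 10^-11 = 0.0056 × [Ba^2+]  ⇒  [Ba^2+] = 7.9 × 10^-9 M.
The salt with the lower threshold [Ba^2+] precipitates first: Ba3(PO4)2.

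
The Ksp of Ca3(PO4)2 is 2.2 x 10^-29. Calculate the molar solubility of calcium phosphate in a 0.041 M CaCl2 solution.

Ca3(PO4)2(s) <=> 3 Ca^2+(aq) + 2 PO4^3-(aq)
Ksp = [Ca^2+]^3[PO4^3-]^2
Let s = moles of Ca3(PO4)2 that dissolve per litre. [Ca^2+] = 0.041 + 3s ≈ 0.041, [PO4^3-] = 2s (since Ca^2+ from CaCl2 dominates).
Ksp ≈ (0.041)^3 × (2s)^2
s = 2.8 × 10^-13 M
Check: 3s = 8.5 × 10^-13 ≪ 0.041, so the approximation is valid.

s ≈ 2.8 × 10^-13 M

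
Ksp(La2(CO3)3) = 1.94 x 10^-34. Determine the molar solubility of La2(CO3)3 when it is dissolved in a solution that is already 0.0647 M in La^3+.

La2(CO3)3(s) ⇌ 2 La^3+(aq) + 3 CO3^2-(aq)
Ksp = [La^3+]^2[CO3^2-]^3
Let s = moles of La2(CO3)3 that dissolve per litre. [La^3+] = 0.0647 + 2s ≈ 0.0647, [CO3^2-] = 3s (common-ion effect: La^3+ is already 0.0647 M).
Ksp ≈ (0.0647)^2 × (3s)^3
s = 1.20 x 10^-11 M
Check: 2s = 2.4 × 10^-11 ≪ 0.0647, so the approximation is valid.

s = 1.20e-11 M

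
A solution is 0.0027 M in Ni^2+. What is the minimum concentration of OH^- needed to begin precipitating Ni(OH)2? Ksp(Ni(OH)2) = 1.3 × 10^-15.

[OH^-] ≈ 6.9 x 10^-7 M

Ni(OH)2(s) ⇌ Ni^2+(aq) + 2 OH^-(aq)
Ksp = [Ni^2+][OH^-]^2
Precipitation begins when Q = Ksp. With [Ni^2+] = 0.0027 M:
1.3 × 10^-15 = (0.0027) × [OH^-]^2
[OH^-] = (1.3 × 10^-15 / 2.7 × 10^-3)^(1/2) = 6.9 × 10^-7 M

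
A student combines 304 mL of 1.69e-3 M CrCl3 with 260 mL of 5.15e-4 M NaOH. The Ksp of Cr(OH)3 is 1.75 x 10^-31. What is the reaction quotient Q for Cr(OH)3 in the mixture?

Q = 1.22 × 10^-14

Total volume = 304 + 260 = 564 mL.
[Cr^3+] = 1.69 x 10^-3 × (304/564) = 9.109 x 10^-4 M
[OH^-] = 5.15 × 10^-4 × (260/564) = 2.374 × 10^-4 M
Cr(OH)3(s) <=> Cr^3+(aq) + 3 OH^-(aq), so Q = [Cr^3+][OH^-]^3
Q = (9.109 x 10^-4)(2.374 × 10^-4)^3 = 1.22 × 10^-14
Q > Ksp, so Cr(OH)3 will precipitate.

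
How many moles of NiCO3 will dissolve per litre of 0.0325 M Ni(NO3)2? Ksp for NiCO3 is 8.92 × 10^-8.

s ≈ 2.74 x 10^-6 M

NiCO3(s) ⇌ Ni^2+ + CO3^2-
Ksp = [Ni^2+][CO3^2-]
Let s be the molar solubility in this solution. [Ni^2+] = 0.0325 + s ≈ 0.0325, [CO3^2-] = s (since Ni^2+ from Ni(NO3)2 dominates).
Ksp ≈ 0.0325 × s
s = 2.74 x 10^-6 M
Check: s = 2.7 × 10^-6 ≪ 0.0325, so the approximation is valid.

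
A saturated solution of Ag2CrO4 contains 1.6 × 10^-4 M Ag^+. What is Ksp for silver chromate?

2.0e-12

Ag2CrO4(s) <=> 2 Ag^+(aq) + CrO4^2-(aq)
Stoichiometry gives [CrO4^2-] = (1/2)[Ag^+] = 8.00 x 10^-5 M.
Ksp = [Ag^+]^2[CrO4^2-]
Ksp = (1.6 × 10^-4)^2 × 8.00 × 10^-5 = 2.0 x 10^-12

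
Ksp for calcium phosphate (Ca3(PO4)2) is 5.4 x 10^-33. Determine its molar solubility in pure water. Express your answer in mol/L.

s = 1.4 × 10^-7 M

Ca3(PO4)2(s) ⇌ 3 Ca^2+ + 2 PO4^3-
Ksp = [Ca^2+]^3[PO4^3-]^2
With molar solubility s: [Ca^2+] = 3s, [PO4^3-] = 2s.
Substituting: Ksp = (3s)^3(2s)^2 = 108s^5
s^5 = 5.4 x 10^-33 / 108, so s = 1.4 × 10^-7 M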